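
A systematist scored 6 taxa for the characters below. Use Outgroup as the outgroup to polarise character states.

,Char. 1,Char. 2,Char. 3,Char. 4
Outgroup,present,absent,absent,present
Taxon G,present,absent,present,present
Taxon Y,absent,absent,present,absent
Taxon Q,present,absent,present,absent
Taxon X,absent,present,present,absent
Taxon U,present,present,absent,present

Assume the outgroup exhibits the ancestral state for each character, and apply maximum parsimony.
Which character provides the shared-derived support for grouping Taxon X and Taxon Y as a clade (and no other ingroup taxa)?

Character polarity is set by the outgroup: the derived state is whichever differs from the outgroup's state, so for Char. 1, Char. 4 the derived state is 'absent', and for the remaining characters it is 'present'.
Only Taxon X and Taxon Y show the derived state 'absent' for Char. 1, supporting them as a clade.
Char. 2 (state 'present') occurs in Taxon U and Taxon X but conflicts with the nesting implied by the other characters — most parsimoniously interpreted as homoplasy.
Only Taxon G, Taxon Q, Taxon X, and Taxon Y show the derived state 'present' for Char. 3, supporting them as a clade.
Char. 4 (derived state 'absent') is shared by Taxon Q, Taxon X, and Taxon Y — a synapomorphy uniting that clade.
Most parsimonious ingroup topology: ((Taxon G,((Taxon Y,Taxon X),Taxon Q)),Taxon U).
The clade {Taxon X, Taxon Y} is supported by Char. 1: its derived state 'absent' occurs in exactly those taxa and in no other taxon (including the outgroup).

Char. 1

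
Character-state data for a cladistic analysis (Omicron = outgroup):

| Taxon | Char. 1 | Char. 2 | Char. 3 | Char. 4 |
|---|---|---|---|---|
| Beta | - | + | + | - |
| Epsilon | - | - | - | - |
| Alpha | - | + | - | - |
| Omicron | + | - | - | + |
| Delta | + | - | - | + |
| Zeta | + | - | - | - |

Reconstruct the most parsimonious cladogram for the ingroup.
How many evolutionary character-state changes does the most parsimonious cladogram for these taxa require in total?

Character polarity is set by the outgroup: the derived state is whichever differs from the outgroup's state, so for Char. 1, Char. 4 the derived state is '-', and for the remaining characters it is '+'.
Only Alpha, Beta, and Epsilon show the derived state '-' for Char. 1, supporting them as a clade.
Char. 2: derived state '+' in Alpha and Beta only — synapomorphy for {Alpha, Beta}.
Char. 3 (derived state '+') is unique to Beta (autapomorphy; uninformative for grouping).
Char. 4: derived state '-' in Alpha, Beta, Epsilon, and Zeta only — synapomorphy for {Alpha, Beta, Epsilon, Zeta}.
Most parsimonious ingroup topology: (((Epsilon,(Alpha,Beta)),Zeta),Delta).
Changes per character on this tree: Char. 1: 1; Char. 2: 1; Char. 3: 1; Char. 4: 1.
Total = 4.

4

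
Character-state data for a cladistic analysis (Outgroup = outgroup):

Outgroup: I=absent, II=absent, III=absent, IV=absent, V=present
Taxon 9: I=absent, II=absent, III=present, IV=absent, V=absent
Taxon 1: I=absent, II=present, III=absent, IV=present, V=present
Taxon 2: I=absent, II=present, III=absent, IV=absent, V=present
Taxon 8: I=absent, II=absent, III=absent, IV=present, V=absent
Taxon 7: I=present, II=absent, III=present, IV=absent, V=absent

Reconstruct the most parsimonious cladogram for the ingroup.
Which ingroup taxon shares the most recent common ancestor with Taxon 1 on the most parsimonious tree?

Character polarity is set by the outgroup: the derived state is whichever differs from the outgroup's state, so for V the derived state is 'absent', and for the remaining characters it is 'present'.
I (derived state 'present') is unique to Taxon 7 (autapomorphy; uninformative for grouping).
II (derived state 'present') is shared by Taxon 1 and Taxon 2 — a synapomorphy uniting that clade.
III (derived state 'present') is shared by Taxon 7 and Taxon 9 — a synapomorphy uniting that clade.
IV groups Taxon 1 and Taxon 8, which is incompatible with the clades supported by the remaining characters; treating it as convergent (homoplasy) costs fewer steps than any alternative tree.
V (derived state 'absent') is shared by Taxon 7, Taxon 8, and Taxon 9 — a synapomorphy uniting that clade.
Most parsimonious ingroup topology: (((Taxon 9,Taxon 7),Taxon 8),(Taxon 1,Taxon 2)).
Taxon 1 and Taxon 2 form a cherry on this tree, so they are sister taxa.

Taxon 2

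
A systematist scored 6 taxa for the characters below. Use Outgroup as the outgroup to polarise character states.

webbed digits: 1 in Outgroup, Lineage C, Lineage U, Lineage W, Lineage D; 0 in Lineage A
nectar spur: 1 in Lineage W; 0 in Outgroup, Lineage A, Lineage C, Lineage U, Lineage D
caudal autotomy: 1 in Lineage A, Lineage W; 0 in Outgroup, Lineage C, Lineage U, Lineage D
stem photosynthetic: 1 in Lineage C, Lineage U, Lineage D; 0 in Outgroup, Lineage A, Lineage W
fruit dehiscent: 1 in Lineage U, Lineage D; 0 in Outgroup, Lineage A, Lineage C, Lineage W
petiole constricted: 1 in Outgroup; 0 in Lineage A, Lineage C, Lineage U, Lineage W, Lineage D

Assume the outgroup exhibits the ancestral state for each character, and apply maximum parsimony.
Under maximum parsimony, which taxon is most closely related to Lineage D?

Lineage U

Character polarity is set by the outgroup: the derived state is whichever differs from the outgroup's state, so for webbed digits, petiole constricted the derived state is '0', and for the remaining characters it is '1'.
webbed digits (derived state '0') is unique to Lineage A (autapomorphy; uninformative for grouping).
nectar spur: derived state '1' in Lineage W only — an autapomorphy, so it tells us nothing about relationships among taxa.
caudal autotomy (derived state '1') is shared by Lineage A and Lineage W — a synapomorphy uniting that clade.
stem photosynthetic (derived state '1') is shared by Lineage C, Lineage D, and Lineage U — a synapomorphy uniting that clade.
fruit dehiscent (derived state '1') is shared by Lineage D and Lineage U — a synapomorphy uniting that clade.
All ingroup taxa share the derived state '0' for petiole constricted; it defines the ingroup but does not resolve relationships within it.
Most parsimonious ingroup topology: (((Lineage U,Lineage D),Lineage C),(Lineage W,Lineage A)).
Lineage D and Lineage U form a cherry on this tree, so they are sister taxa.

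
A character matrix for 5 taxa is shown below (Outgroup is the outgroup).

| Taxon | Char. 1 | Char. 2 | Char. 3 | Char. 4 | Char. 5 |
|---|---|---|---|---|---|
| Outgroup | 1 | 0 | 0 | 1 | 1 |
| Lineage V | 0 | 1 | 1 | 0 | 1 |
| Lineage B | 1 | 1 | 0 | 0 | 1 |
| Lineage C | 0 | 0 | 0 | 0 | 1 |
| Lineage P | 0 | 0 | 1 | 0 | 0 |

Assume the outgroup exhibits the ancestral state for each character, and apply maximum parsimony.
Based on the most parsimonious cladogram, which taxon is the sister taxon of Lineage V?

Lineage P

Character polarity is set by the outgroup: the derived state is whichever differs from the outgroup's state, so for Char. 1, Char. 4, Char. 5 the derived state is '0', and for the remaining characters it is '1'.
Char. 1: derived state '0' in Lineage C, Lineage P, and Lineage V only — synapomorphy for {Lineage C, Lineage P, Lineage V}.
Char. 2 groups Lineage B and Lineage V, which is incompatible with the clades supported by the remaining characters; treating it as convergent (homoplasy) costs fewer steps than any alternative tree.
Char. 3: derived state '1' in Lineage P and Lineage V only — synapomorphy for {Lineage P, Lineage V}.
All ingroup taxa share the derived state '0' for Char. 4; it defines the ingroup but does not resolve relationships within it.
Char. 5 (derived state '0') is unique to Lineage P (autapomorphy; uninformative for grouping).
Most parsimonious ingroup topology: (((Lineage V,Lineage P),Lineage C),Lineage B).
Lineage V and Lineage P form a cherry on this tree, so they are sister taxa.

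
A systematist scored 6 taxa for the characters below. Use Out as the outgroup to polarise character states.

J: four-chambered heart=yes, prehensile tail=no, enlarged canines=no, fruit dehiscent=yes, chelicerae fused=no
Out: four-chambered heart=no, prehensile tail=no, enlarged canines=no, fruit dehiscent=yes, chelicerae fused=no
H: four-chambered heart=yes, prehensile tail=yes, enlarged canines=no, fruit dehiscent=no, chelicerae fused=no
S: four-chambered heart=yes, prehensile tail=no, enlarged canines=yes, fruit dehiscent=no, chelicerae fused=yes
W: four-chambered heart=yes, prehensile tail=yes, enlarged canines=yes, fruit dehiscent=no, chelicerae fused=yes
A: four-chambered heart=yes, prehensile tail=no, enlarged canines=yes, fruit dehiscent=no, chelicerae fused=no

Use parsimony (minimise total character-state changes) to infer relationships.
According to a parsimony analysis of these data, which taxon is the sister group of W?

S

Character polarity is set by the outgroup: the derived state is whichever differs from the outgroup's state, so for fruit dehiscent the derived state is 'no', and for the remaining characters it is 'yes'.
four-chambered heart (derived state 'yes') is shared by all ingroup taxa — unites the whole ingroup.
prehensile tail (state 'yes') occurs in H and W but conflicts with the nesting implied by the other characters — most parsimoniously interpreted as homoplasy.
enlarged canines (derived state 'yes') is shared by A, S, and W — a synapomorphy uniting that clade.
fruit dehiscent (derived state 'no') is shared by A, H, S, and W — a synapomorphy uniting that clade.
Only S and W show the derived state 'yes' for chelicerae fused, supporting them as a clade.
Most parsimonious ingroup topology: (((A,(S,W)),H),J).
W and S form a cherry on this tree, so they are sister taxa.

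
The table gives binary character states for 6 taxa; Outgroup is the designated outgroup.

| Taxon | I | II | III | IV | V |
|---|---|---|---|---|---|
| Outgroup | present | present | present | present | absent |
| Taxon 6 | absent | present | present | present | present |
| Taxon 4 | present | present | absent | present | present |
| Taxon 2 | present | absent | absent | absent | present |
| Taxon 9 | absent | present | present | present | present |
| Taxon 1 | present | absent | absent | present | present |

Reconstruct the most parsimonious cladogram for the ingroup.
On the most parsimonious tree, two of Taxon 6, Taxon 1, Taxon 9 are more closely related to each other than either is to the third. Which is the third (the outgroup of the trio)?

Taxon 1

Character polarity is set by the outgroup: the derived state is whichever differs from the outgroup's state, so for I, II, III, IV the derived state is 'absent', and for the remaining characters it is 'present'.
Only Taxon 6 and Taxon 9 show the derived state 'absent' for I, supporting them as a clade.
Only Taxon 1 and Taxon 2 show the derived state 'absent' for II, supporting them as a clade.
III (derived state 'absent') is shared by Taxon 1, Taxon 2, and Taxon 4 — a synapomorphy uniting that clade.
IV: derived state 'absent' in Taxon 2 only — an autapomorphy, so it tells us nothing about relationships among taxa.
All ingroup taxa share the derived state 'present' for V; it defines the ingroup but does not resolve relationships within it.
Most parsimonious ingroup topology: ((Taxon 6,Taxon 9),(Taxon 4,(Taxon 2,Taxon 1))).
Taxon 6 and Taxon 9 share a more recent common ancestor with each other than either does with Taxon 1, so Taxon 1 is the least closely related of the three.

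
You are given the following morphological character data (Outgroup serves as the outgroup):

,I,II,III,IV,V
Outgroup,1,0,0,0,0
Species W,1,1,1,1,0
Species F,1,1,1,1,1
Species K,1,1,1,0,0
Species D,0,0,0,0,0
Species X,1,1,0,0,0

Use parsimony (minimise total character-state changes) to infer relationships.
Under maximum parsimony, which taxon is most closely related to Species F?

Species W

Character polarity is set by the outgroup: the derived state is whichever differs from the outgroup's state, so for I the derived state is '0', and for the remaining characters it is '1'.
I (derived state '0') is unique to Species D (autapomorphy; uninformative for grouping).
Only Species F, Species K, Species W, and Species X show the derived state '1' for II, supporting them as a clade.
III (derived state '1') is shared by Species F, Species K, and Species W — a synapomorphy uniting that clade.
IV (derived state '1') is shared by Species F and Species W — a synapomorphy uniting that clade.
V: derived state '1' in Species F only — an autapomorphy, so it tells us nothing about relationships among taxa.
Most parsimonious ingroup topology: ((((Species W,Species F),Species K),Species X),Species D).
Species F and Species W form a cherry on this tree, so they are sister taxa.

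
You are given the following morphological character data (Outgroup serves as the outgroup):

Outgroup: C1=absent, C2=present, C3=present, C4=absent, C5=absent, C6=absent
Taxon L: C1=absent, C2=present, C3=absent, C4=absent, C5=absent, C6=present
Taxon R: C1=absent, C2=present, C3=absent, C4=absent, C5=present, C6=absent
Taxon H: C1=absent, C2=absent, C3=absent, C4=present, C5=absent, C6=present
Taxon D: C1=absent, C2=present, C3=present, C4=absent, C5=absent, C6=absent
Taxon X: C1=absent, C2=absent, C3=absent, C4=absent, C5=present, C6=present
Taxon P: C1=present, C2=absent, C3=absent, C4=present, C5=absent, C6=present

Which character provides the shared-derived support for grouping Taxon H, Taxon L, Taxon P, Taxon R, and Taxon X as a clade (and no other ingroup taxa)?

Character polarity is set by the outgroup: the derived state is whichever differs from the outgroup's state, so for C2, C3 the derived state is 'absent', and for the remaining characters it is 'present'.
C1 (derived state 'present') is unique to Taxon P (autapomorphy; uninformative for grouping).
C2: derived state 'absent' in Taxon H, Taxon P, and Taxon X only — synapomorphy for {Taxon H, Taxon P, Taxon X}.
C3: derived state 'absent' in Taxon H, Taxon L, Taxon P, Taxon R, and Taxon X only — synapomorphy for {Taxon H, Taxon L, Taxon P, Taxon R, Taxon X}.
Only Taxon H and Taxon P show the derived state 'present' for C4, supporting them as a clade.
C5 groups Taxon R and Taxon X, which is incompatible with the clades supported by the remaining characters; treating it as convergent (homoplasy) costs fewer steps than any alternative tree.
Only Taxon H, Taxon L, Taxon P, and Taxon X show the derived state 'present' for C6, supporting them as a clade.
Most parsimonious ingroup topology: (((Taxon L,((Taxon H,Taxon P),Taxon X)),Taxon R),Taxon D).
The clade {Taxon H, Taxon L, Taxon P, Taxon R, Taxon X} is supported by C3: its derived state 'absent' occurs in exactly those taxa and in no other taxon (including the outgroup).

C3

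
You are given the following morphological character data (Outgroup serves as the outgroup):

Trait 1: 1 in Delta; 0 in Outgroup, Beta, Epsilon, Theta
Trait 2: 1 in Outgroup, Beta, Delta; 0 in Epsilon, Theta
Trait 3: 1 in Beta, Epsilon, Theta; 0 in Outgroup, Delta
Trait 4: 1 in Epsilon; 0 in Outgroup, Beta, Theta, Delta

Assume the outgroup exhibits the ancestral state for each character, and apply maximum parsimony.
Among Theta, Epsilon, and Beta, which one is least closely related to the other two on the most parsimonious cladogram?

Beta

Character polarity is set by the outgroup: the derived state is whichever differs from the outgroup's state, so for Trait 2 the derived state is '0', and for the remaining characters it is '1'.
Trait 1: derived state '1' in Delta only — an autapomorphy, so it tells us nothing about relationships among taxa.
Trait 2: derived state '0' in Epsilon and Theta only — synapomorphy for {Epsilon, Theta}.
Trait 3: derived state '1' in Beta, Epsilon, and Theta only — synapomorphy for {Beta, Epsilon, Theta}.
Trait 4 (derived state '1') is unique to Epsilon (autapomorphy; uninformative for grouping).
Most parsimonious ingroup topology: ((Beta,(Epsilon,Theta)),Delta).
Theta and Epsilon share a more recent common ancestor with each other than either does with Beta, so Beta is the least closely related of the three.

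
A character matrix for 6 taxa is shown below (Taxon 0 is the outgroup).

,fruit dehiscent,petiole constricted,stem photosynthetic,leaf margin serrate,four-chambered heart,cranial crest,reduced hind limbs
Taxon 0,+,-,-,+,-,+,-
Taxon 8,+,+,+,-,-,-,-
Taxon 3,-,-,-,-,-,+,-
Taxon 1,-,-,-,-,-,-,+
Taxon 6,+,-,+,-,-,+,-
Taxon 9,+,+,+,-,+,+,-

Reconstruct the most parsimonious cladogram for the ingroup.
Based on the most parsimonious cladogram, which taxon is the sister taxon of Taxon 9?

Taxon 8

Character polarity is set by the outgroup: the derived state is whichever differs from the outgroup's state, so for fruit dehiscent, leaf margin serrate, cranial crest the derived state is '-', and for the remaining characters it is '+'.
fruit dehiscent (derived state '-') is shared by Taxon 1 and Taxon 3 — a synapomorphy uniting that clade.
petiole constricted: derived state '+' in Taxon 8 and Taxon 9 only — synapomorphy for {Taxon 8, Taxon 9}.
Only Taxon 6, Taxon 8, and Taxon 9 show the derived state '+' for stem photosynthetic, supporting them as a clade.
leaf margin serrate (derived state '-') is shared by all ingroup taxa — unites the whole ingroup.
four-chambered heart (derived state '+') is unique to Taxon 9 (autapomorphy; uninformative for grouping).
cranial crest groups Taxon 1 and Taxon 8, which is incompatible with the clades supported by the remaining characters; treating it as convergent (homoplasy) costs fewer steps than any alternative tree.
reduced hind limbs: derived state '+' in Taxon 1 only — an autapomorphy, so it tells us nothing about relationships among taxa.
Most parsimonious ingroup topology: (((Taxon 8,Taxon 9),Taxon 6),(Taxon 3,Taxon 1)).
Taxon 9 and Taxon 8 form a cherry on this tree, so they are sister taxa.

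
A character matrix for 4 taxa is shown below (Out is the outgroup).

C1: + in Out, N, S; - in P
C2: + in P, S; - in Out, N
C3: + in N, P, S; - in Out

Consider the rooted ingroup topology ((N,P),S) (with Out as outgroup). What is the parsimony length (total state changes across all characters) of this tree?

4

Map each character onto ((N,P),S) (rooted by Out) and count the minimum state changes it requires (Fitch parsimony):
C1: 1; C2: 2; C3: 1.
Total tree length = 4.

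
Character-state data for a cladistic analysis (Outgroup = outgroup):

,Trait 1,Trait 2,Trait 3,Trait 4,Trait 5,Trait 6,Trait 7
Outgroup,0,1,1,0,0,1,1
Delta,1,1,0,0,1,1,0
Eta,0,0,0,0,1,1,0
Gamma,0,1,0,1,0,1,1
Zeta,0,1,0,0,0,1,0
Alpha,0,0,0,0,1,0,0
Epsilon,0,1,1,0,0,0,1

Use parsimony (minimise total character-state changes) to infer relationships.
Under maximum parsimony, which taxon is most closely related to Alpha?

Character polarity is set by the outgroup: the derived state is whichever differs from the outgroup's state, so for Trait 2, Trait 3, Trait 6, Trait 7 the derived state is '0', and for the remaining characters it is '1'.
Trait 1 (derived state '1') is unique to Delta (autapomorphy; uninformative for grouping).
Trait 2 (derived state '0') is shared by Alpha and Eta — a synapomorphy uniting that clade.
Trait 3: derived state '0' in Alpha, Delta, Eta, Gamma, and Zeta only — synapomorphy for {Alpha, Delta, Eta, Gamma, Zeta}.
Trait 4: derived state '1' in Gamma only — an autapomorphy, so it tells us nothing about relationships among taxa.
Trait 5 (derived state '1') is shared by Alpha, Delta, and Eta — a synapomorphy uniting that clade.
Trait 6 groups Alpha and Epsilon, which is incompatible with the clades supported by the remaining characters; treating it as convergent (homoplasy) costs fewer steps than any alternative tree.
Trait 7 (derived state '0') is shared by Alpha, Delta, Eta, and Zeta — a synapomorphy uniting that clade.
Most parsimonious ingroup topology: ((((Delta,(Eta,Alpha)),Zeta),Gamma),Epsilon).
Alpha and Eta form a cherry on this tree, so they are sister taxa.

Eta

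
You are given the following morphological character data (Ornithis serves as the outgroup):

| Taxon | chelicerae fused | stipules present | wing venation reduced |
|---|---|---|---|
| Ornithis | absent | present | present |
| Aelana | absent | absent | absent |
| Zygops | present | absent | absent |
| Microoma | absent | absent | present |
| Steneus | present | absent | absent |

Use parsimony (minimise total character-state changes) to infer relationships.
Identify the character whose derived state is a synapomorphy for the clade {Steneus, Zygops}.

chelicerae fused

Character polarity is set by the outgroup: the derived state is whichever differs from the outgroup's state, so for stipules present, wing venation reduced the derived state is 'absent', and for the remaining characters it is 'present'.
chelicerae fused (derived state 'present') is shared by Steneus and Zygops — a synapomorphy uniting that clade.
stipules present (derived state 'absent') is shared by all ingroup taxa — unites the whole ingroup.
wing venation reduced (derived state 'absent') is shared by Aelana, Steneus, and Zygops — a synapomorphy uniting that clade.
Most parsimonious ingroup topology: ((Aelana,(Zygops,Steneus)),Microoma).
The clade {Steneus, Zygops} is supported by chelicerae fused: its derived state 'present' occurs in exactly those taxa and in no other taxon (including the outgroup).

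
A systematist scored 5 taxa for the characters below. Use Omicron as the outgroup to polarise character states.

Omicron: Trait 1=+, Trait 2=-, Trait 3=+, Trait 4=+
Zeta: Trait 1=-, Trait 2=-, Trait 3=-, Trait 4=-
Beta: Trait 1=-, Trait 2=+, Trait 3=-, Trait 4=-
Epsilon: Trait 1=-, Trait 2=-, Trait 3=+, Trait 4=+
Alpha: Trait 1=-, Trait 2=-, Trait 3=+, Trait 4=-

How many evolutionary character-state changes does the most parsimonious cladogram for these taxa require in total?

4

Character polarity is set by the outgroup: the derived state is whichever differs from the outgroup's state, so for Trait 1, Trait 3, Trait 4 the derived state is '-', and for the remaining characters it is '+'.
All ingroup taxa share the derived state '-' for Trait 1; it defines the ingroup but does not resolve relationships within it.
Trait 2 (derived state '+') is unique to Beta (autapomorphy; uninformative for grouping).
Only Beta and Zeta show the derived state '-' for Trait 3, supporting them as a clade.
Trait 4: derived state '-' in Alpha, Beta, and Zeta only — synapomorphy for {Alpha, Beta, Zeta}.
Most parsimonious ingroup topology: (((Zeta,Beta),Alpha),Epsilon).
Changes per character on this tree: Trait 1: 1; Trait 2: 1; Trait 3: 1; Trait 4: 1.
Total = 4.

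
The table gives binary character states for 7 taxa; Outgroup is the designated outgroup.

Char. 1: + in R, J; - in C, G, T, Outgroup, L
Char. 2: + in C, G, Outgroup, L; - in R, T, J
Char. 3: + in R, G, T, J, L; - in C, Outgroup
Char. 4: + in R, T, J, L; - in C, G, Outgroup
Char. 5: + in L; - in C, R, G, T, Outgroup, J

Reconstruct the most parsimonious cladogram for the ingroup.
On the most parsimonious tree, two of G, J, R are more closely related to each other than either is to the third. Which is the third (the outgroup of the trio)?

Character polarity is set by the outgroup: the derived state is whichever differs from the outgroup's state, so for Char. 2 the derived state is '-', and for the remaining characters it is '+'.
Only J and R show the derived state '+' for Char. 1, supporting them as a clade.
Char. 2 (derived state '-') is shared by J, R, and T — a synapomorphy uniting that clade.
Only G, J, L, R, and T show the derived state '+' for Char. 3, supporting them as a clade.
Char. 4: derived state '+' in J, L, R, and T only — synapomorphy for {J, L, R, T}.
Char. 5 (derived state '+') is unique to L (autapomorphy; uninformative for grouping).
Most parsimonious ingroup topology: ((G,(((R,J),T),L)),C).
J and R share a more recent common ancestor with each other than either does with G, so G is the least closely related of the three.

G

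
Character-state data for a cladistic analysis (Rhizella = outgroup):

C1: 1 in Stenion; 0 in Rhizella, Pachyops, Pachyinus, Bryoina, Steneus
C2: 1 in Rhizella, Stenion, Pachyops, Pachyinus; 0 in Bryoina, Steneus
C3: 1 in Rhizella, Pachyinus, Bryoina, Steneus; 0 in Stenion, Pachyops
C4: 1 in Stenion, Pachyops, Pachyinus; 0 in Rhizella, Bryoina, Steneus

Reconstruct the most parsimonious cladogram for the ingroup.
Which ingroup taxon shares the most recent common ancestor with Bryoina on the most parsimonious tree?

Character polarity is set by the outgroup: the derived state is whichever differs from the outgroup's state, so for C2, C3 the derived state is '0', and for the remaining characters it is '1'.
C1 (derived state '1') is unique to Stenion (autapomorphy; uninformative for grouping).
C2 (derived state '0') is shared by Bryoina and Steneus — a synapomorphy uniting that clade.
C3 (derived state '0') is shared by Pachyops and Stenion — a synapomorphy uniting that clade.
C4 (derived state '1') is shared by Pachyinus, Pachyops, and Stenion — a synapomorphy uniting that clade.
Most parsimonious ingroup topology: (((Stenion,Pachyops),Pachyinus),(Bryoina,Steneus)).
Bryoina and Steneus form a cherry on this tree, so they are sister taxa.

Steneus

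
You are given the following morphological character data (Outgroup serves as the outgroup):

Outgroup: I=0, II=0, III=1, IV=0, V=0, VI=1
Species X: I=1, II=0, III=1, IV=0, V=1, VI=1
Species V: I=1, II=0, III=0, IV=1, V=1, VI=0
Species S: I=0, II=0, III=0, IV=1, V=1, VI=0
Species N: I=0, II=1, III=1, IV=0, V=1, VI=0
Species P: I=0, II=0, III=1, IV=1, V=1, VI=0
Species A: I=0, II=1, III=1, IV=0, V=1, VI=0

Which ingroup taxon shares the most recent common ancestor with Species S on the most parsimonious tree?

Species V

Character polarity is set by the outgroup: the derived state is whichever differs from the outgroup's state, so for III, VI the derived state is '0', and for the remaining characters it is '1'.
I groups Species V and Species X, which is incompatible with the clades supported by the remaining characters; treating it as convergent (homoplasy) costs fewer steps than any alternative tree.
Only Species A and Species N show the derived state '1' for II, supporting them as a clade.
III (derived state '0') is shared by Species S and Species V — a synapomorphy uniting that clade.
IV (derived state '1') is shared by Species P, Species S, and Species V — a synapomorphy uniting that clade.
All ingroup taxa share the derived state '1' for V; it defines the ingroup but does not resolve relationships within it.
Only Species A, Species N, Species P, Species S, and Species V show the derived state '0' for VI, supporting them as a clade.
Most parsimonious ingroup topology: (Species X,(((Species V,Species S),Species P),(Species N,Species A))).
Species S and Species V form a cherry on this tree, so they are sister taxa.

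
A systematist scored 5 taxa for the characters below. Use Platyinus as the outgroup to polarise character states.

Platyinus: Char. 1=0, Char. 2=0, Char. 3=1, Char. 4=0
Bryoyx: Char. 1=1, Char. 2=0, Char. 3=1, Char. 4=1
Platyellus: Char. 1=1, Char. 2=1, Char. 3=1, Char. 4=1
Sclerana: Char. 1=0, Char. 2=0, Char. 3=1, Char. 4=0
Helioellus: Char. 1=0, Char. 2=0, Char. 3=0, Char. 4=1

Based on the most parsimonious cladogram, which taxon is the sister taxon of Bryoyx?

Character polarity is set by the outgroup: the derived state is whichever differs from the outgroup's state, so for Char. 3 the derived state is '0', and for the remaining characters it is '1'.
Char. 1 (derived state '1') is shared by Bryoyx and Platyellus — a synapomorphy uniting that clade.
Char. 2: derived state '1' in Platyellus only — an autapomorphy, so it tells us nothing about relationships among taxa.
Char. 3: derived state '0' in Helioellus only — an autapomorphy, so it tells us nothing about relationships among taxa.
Char. 4 (derived state '1') is shared by Bryoyx, Helioellus, and Platyellus — a synapomorphy uniting that clade.
Most parsimonious ingroup topology: (((Bryoyx,Platyellus),Helioellus),Sclerana).
Bryoyx and Platyellus form a cherry on this tree, so they are sister taxa.

Platyellus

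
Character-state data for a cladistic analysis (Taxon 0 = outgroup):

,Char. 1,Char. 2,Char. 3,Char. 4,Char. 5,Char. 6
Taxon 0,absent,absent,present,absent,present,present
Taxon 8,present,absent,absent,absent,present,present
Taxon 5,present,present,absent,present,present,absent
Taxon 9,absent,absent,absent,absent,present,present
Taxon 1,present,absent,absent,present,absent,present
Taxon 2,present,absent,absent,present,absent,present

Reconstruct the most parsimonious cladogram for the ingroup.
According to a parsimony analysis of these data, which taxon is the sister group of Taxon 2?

Character polarity is set by the outgroup: the derived state is whichever differs from the outgroup's state, so for Char. 3, Char. 5, Char. 6 the derived state is 'absent', and for the remaining characters it is 'present'.
Char. 1 (derived state 'present') is shared by Taxon 1, Taxon 2, Taxon 5, and Taxon 8 — a synapomorphy uniting that clade.
Char. 2 (derived state 'present') is unique to Taxon 5 (autapomorphy; uninformative for grouping).
Char. 3 (derived state 'absent') is shared by all ingroup taxa — unites the whole ingroup.
Char. 4 (derived state 'present') is shared by Taxon 1, Taxon 2, and Taxon 5 — a synapomorphy uniting that clade.
Char. 5 (derived state 'absent') is shared by Taxon 1 and Taxon 2 — a synapomorphy uniting that clade.
Char. 6: derived state 'absent' in Taxon 5 only — an autapomorphy, so it tells us nothing about relationships among taxa.
Most parsimonious ingroup topology: ((Taxon 8,(Taxon 5,(Taxon 1,Taxon 2))),Taxon 9).
Taxon 2 and Taxon 1 form a cherry on this tree, so they are sister taxa.

Taxon 1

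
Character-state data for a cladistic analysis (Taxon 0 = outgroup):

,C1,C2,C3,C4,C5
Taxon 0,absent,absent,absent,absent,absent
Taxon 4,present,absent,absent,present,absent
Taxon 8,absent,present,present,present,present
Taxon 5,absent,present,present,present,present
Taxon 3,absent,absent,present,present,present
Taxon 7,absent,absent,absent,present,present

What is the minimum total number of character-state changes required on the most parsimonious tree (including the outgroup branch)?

The outgroup has state 'absent' for every character, so 'present' is the derived state throughout.
C1: derived state 'present' in Taxon 4 only — an autapomorphy, so it tells us nothing about relationships among taxa.
C2: derived state 'present' in Taxon 5 and Taxon 8 only — synapomorphy for {Taxon 5, Taxon 8}.
Only Taxon 3, Taxon 5, and Taxon 8 show the derived state 'present' for C3, supporting them as a clade.
C4 (derived state 'present') is shared by all ingroup taxa — unites the whole ingroup.
C5: derived state 'present' in Taxon 3, Taxon 5, Taxon 7, and Taxon 8 only — synapomorphy for {Taxon 3, Taxon 5, Taxon 7, Taxon 8}.
Most parsimonious ingroup topology: (Taxon 4,(((Taxon 8,Taxon 5),Taxon 3),Taxon 7)).
Changes per character on this tree: C1: 1; C2: 1; C3: 1; C4: 1; C5: 1.
Total = 5.

5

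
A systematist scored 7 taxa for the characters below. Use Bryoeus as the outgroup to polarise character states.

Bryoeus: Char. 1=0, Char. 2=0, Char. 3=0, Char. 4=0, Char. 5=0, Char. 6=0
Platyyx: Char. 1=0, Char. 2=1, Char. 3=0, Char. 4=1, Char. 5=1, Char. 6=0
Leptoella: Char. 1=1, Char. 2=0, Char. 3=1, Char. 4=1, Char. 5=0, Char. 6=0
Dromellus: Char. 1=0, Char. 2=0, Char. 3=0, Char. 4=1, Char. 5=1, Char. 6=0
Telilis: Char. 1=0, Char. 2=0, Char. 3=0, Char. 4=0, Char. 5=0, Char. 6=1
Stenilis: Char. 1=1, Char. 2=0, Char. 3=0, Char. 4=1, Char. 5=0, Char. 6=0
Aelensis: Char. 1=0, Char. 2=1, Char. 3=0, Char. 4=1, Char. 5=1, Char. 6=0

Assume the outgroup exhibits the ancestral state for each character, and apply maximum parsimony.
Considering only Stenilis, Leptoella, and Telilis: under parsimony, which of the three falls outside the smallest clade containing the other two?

The outgroup has state '0' for every character, so '1' is the derived state throughout.
Char. 1 (derived state '1') is shared by Leptoella and Stenilis — a synapomorphy uniting that clade.
Char. 2: derived state '1' in Aelensis and Platyyx only — synapomorphy for {Aelensis, Platyyx}.
Char. 3 (derived state '1') is unique to Leptoella (autapomorphy; uninformative for grouping).
Char. 4: derived state '1' in Aelensis, Dromellus, Leptoella, Platyyx, and Stenilis only — synapomorphy for {Aelensis, Dromellus, Leptoella, Platyyx, Stenilis}.
Char. 5 (derived state '1') is shared by Aelensis, Dromellus, and Platyyx — a synapomorphy uniting that clade.
Char. 6: derived state '1' in Telilis only — an autapomorphy, so it tells us nothing about relationships among taxa.
Most parsimonious ingroup topology: ((((Platyyx,Aelensis),Dromellus),(Leptoella,Stenilis)),Telilis).
Leptoella and Stenilis share a more recent common ancestor with each other than either does with Telilis, so Telilis is the least closely related of the three.

Telilis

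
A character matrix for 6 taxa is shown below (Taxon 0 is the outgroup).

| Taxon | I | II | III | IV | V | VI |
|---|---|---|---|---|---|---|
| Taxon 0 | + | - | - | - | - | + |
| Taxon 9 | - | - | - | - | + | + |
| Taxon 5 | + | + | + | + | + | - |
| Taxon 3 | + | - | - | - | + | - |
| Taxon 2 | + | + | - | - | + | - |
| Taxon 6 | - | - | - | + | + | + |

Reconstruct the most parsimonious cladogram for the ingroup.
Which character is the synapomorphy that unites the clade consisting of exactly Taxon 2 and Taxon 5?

II

Character polarity is set by the outgroup: the derived state is whichever differs from the outgroup's state, so for I, VI the derived state is '-', and for the remaining characters it is '+'.
I: derived state '-' in Taxon 6 and Taxon 9 only — synapomorphy for {Taxon 6, Taxon 9}.
II (derived state '+') is shared by Taxon 2 and Taxon 5 — a synapomorphy uniting that clade.
III (derived state '+') is unique to Taxon 5 (autapomorphy; uninformative for grouping).
IV groups Taxon 5 and Taxon 6, which is incompatible with the clades supported by the remaining characters; treating it as convergent (homoplasy) costs fewer steps than any alternative tree.
V (derived state '+') is shared by all ingroup taxa — unites the whole ingroup.
VI (derived state '-') is shared by Taxon 2, Taxon 3, and Taxon 5 — a synapomorphy uniting that clade.
Most parsimonious ingroup topology: ((Taxon 9,Taxon 6),((Taxon 5,Taxon 2),Taxon 3)).
The clade {Taxon 2, Taxon 5} is supported by II: its derived state '+' occurs in exactly those taxa and in no other taxon (including the outgroup).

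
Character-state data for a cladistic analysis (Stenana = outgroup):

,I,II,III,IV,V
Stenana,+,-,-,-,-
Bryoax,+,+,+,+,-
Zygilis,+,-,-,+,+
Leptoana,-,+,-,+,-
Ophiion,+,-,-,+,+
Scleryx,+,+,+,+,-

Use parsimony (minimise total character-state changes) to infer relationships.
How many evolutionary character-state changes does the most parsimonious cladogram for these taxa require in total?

Character polarity is set by the outgroup: the derived state is whichever differs from the outgroup's state, so for I the derived state is '-', and for the remaining characters it is '+'.
I (derived state '-') is unique to Leptoana (autapomorphy; uninformative for grouping).
II (derived state '+') is shared by Bryoax, Leptoana, and Scleryx — a synapomorphy uniting that clade.
III (derived state '+') is shared by Bryoax and Scleryx — a synapomorphy uniting that clade.
All ingroup taxa share the derived state '+' for IV; it defines the ingroup but does not resolve relationships within it.
V: derived state '+' in Ophiion and Zygilis only — synapomorphy for {Ophiion, Zygilis}.
Most parsimonious ingroup topology: (((Bryoax,Scleryx),Leptoana),(Zygilis,Ophiion)).
Changes per character on this tree: I: 1; II: 1; III: 1; IV: 1; V: 1.
Total = 5.

5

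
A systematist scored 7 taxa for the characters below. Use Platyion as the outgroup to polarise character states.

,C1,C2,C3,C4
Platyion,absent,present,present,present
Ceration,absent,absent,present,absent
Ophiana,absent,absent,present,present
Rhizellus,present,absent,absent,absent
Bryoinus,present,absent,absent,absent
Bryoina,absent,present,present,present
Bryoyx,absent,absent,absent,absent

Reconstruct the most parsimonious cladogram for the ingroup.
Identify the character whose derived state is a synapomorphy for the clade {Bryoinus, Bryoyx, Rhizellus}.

Character polarity is set by the outgroup: the derived state is whichever differs from the outgroup's state, so for C2, C3, C4 the derived state is 'absent', and for the remaining characters it is 'present'.
C1 (derived state 'present') is shared by Bryoinus and Rhizellus — a synapomorphy uniting that clade.
C2: derived state 'absent' in Bryoinus, Bryoyx, Ceration, Ophiana, and Rhizellus only — synapomorphy for {Bryoinus, Bryoyx, Ceration, Ophiana, Rhizellus}.
Only Bryoinus, Bryoyx, and Rhizellus show the derived state 'absent' for C3, supporting them as a clade.
Only Bryoinus, Bryoyx, Ceration, and Rhizellus show the derived state 'absent' for C4, supporting them as a clade.
Most parsimonious ingroup topology: (((Ceration,((Rhizellus,Bryoinus),Bryoyx)),Ophiana),Bryoina).
The clade {Bryoinus, Bryoyx, Rhizellus} is supported by C3: its derived state 'absent' occurs in exactly those taxa and in no other taxon (including the outgroup).

C3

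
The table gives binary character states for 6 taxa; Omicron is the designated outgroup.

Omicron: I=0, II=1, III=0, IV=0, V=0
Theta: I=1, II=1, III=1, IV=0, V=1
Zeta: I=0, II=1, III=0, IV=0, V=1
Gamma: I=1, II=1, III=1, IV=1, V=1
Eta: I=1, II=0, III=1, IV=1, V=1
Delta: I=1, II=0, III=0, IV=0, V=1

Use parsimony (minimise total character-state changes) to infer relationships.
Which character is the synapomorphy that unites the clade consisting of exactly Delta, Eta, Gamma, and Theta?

I

Character polarity is set by the outgroup: the derived state is whichever differs from the outgroup's state, so for II the derived state is '0', and for the remaining characters it is '1'.
I: derived state '1' in Delta, Eta, Gamma, and Theta only — synapomorphy for {Delta, Eta, Gamma, Theta}.
II groups Delta and Eta, which is incompatible with the clades supported by the remaining characters; treating it as convergent (homoplasy) costs fewer steps than any alternative tree.
III (derived state '1') is shared by Eta, Gamma, and Theta — a synapomorphy uniting that clade.
IV (derived state '1') is shared by Eta and Gamma — a synapomorphy uniting that clade.
All ingroup taxa share the derived state '1' for V; it defines the ingroup but does not resolve relationships within it.
Most parsimonious ingroup topology: (((Theta,(Gamma,Eta)),Delta),Zeta).
The clade {Delta, Eta, Gamma, Theta} is supported by I: its derived state '1' occurs in exactly those taxa and in no other taxon (including the outgroup).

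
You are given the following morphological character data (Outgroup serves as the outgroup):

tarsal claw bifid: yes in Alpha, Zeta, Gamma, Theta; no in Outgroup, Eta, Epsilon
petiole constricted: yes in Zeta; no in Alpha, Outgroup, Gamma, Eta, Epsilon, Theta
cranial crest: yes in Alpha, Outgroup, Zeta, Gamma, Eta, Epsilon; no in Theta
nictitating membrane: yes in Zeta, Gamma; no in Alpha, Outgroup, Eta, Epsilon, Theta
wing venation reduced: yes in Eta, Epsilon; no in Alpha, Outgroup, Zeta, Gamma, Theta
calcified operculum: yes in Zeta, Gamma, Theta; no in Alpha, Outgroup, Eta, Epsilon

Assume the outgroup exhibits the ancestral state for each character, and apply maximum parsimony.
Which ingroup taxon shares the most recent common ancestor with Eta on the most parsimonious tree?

Character polarity is set by the outgroup: the derived state is whichever differs from the outgroup's state, so for cranial crest the derived state is 'no', and for the remaining characters it is 'yes'.
Only Alpha, Gamma, Theta, and Zeta show the derived state 'yes' for tarsal claw bifid, supporting them as a clade.
petiole constricted (derived state 'yes') is unique to Zeta (autapomorphy; uninformative for grouping).
cranial crest: derived state 'no' in Theta only — an autapomorphy, so it tells us nothing about relationships among taxa.
Only Gamma and Zeta show the derived state 'yes' for nictitating membrane, supporting them as a clade.
wing venation reduced (derived state 'yes') is shared by Epsilon and Eta — a synapomorphy uniting that clade.
Only Gamma, Theta, and Zeta show the derived state 'yes' for calcified operculum, supporting them as a clade.
Most parsimonious ingroup topology: ((Epsilon,Eta),(((Gamma,Zeta),Theta),Alpha)).
Eta and Epsilon form a cherry on this tree, so they are sister taxa.

Epsilon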